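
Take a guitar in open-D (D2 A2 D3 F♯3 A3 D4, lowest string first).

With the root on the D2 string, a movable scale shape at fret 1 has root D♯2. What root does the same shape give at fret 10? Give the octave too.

C3

Moving from fret 1 to fret 10 shifts the root by 9 semitones.
D♯2 up 9 semitones is C3.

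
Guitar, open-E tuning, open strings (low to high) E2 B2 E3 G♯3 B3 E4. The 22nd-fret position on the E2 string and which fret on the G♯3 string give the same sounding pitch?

6

E2 at fret 22 is E2 + 22 semitones = D4.
The open G♯3 string is 16 semitones above the open E2, so the same pitch on the G♯3 string lies at fret 22 − 16 = 6.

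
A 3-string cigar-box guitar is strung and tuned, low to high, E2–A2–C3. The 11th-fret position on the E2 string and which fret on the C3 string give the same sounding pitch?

E2 at fret 11 is E2 + 11 semitones = D#3.
The open C3 string is 8 semitones above the open E2, so the same pitch on the C3 string lies at fret 11 − 8 = 3.

3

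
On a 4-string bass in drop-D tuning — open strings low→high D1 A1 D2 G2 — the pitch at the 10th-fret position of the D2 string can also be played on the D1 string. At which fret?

22

Fret 10 on D2 is MIDI 38 + 10 = 48 (C3). On the D1 string (open MIDI 26), that pitch is 48 − 26 = fret 22.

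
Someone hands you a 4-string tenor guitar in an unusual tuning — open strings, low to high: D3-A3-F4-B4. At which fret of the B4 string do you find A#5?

11

A#5 is 11 semitones above the open B4 (B–C–C#–D–…–G#–A–A#), so it sits at fret 11.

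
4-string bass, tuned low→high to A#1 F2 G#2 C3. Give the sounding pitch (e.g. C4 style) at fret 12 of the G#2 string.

Each fret is one semitone, so G#2 + 12 = G#3.

G#3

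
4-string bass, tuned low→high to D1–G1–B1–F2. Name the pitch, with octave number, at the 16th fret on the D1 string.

Gb2

Each fret is one semitone, so D1 + 16 = Gb2.
(Equivalently spelled F#2.)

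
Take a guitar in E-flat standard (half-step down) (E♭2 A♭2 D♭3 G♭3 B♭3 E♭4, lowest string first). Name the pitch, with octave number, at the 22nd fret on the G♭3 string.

E5

Each fret is one semitone, so G♭3 + 22 = E5.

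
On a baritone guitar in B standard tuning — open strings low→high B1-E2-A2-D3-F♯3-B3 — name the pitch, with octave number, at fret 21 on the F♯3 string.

D♯5

Each fret is one semitone, so F♯3 + 21 = D♯5.
(Equivalently spelled E♭5.)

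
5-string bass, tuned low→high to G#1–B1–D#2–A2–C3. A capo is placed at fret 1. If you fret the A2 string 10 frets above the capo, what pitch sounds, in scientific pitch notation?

The capo raises the open A2 by 1 semitone to A#2; fretting 10 more gives A2 + 1 + 10 = A2 + 11 semitones = G#3.
(Also written Ab.)

G#3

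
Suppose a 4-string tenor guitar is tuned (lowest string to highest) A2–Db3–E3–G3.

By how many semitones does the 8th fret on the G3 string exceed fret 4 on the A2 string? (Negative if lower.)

G3 at fret 8 → Eb4 (MIDI 63); A2 at fret 4 → Db3 (MIDI 49).
63 − 49 = 14, so the two pitches are 14 semitones apart.

14 semitones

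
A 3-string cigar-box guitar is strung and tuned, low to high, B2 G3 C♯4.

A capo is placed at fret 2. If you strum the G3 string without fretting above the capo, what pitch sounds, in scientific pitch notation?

A3

The capo raises the open G3 by 2 semitones to A3; fretting 0 more gives G3 + 2 + 0 = G3 + 2 semitones = A3.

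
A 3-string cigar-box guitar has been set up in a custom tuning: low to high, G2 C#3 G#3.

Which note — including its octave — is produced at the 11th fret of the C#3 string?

Each fret is one semitone, so C#3 + 11 = C4.

C4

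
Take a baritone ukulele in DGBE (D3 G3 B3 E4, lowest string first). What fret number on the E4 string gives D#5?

11

D#5 is 11 semitones above the open E4 (E–F–F#–G–…–C#–D–D#), so it sits at fret 11.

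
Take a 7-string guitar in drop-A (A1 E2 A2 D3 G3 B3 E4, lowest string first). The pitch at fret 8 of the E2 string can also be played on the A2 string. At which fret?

3

E2 at fret 8 is E2 + 8 semitones = C3.
The open A2 string is 5 semitones above the open E2, so the same pitch on the A2 string lies at fret 8 − 5 = 3.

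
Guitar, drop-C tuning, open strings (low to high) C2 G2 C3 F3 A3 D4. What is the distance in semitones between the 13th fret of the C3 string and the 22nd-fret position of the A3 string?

18 semitones

C3 at fret 13 → C♯4 (MIDI 61); A3 at fret 22 → G5 (MIDI 79).
61 − 79 = -18, so the two pitches are 18 semitones apart, with G5 the higher.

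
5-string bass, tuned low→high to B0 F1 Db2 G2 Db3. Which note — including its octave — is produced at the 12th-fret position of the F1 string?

F1 is MIDI 29. Adding 12 gives 41, which is F2.

F2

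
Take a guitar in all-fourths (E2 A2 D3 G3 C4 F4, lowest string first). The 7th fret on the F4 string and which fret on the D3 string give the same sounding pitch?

F4 at fret 7 is F4 + 7 semitones = C5.
The open D3 string is 15 semitones below the open F4, so the same pitch on the D3 string lies at fret 7 + 15 = 22.

22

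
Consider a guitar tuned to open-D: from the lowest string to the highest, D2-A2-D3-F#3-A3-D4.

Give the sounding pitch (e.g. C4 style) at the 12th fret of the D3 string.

D4

Each fret is one semitone, so D3 + 12 = D4.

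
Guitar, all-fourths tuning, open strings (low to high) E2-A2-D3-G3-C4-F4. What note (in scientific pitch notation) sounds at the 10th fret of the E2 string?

D3

E2 is MIDI 40. Adding 10 gives 50, which is D3.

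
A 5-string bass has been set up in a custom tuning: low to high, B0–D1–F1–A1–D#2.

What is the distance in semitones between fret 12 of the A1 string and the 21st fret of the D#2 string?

15 semitones

A1 at fret 12 → A2 (MIDI 45); D#2 at fret 21 → C4 (MIDI 60).
45 − 60 = -15, so the two pitches are 15 semitones apart, with C4 the higher.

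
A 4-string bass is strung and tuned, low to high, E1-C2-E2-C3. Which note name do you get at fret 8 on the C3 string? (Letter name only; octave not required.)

Each fret is one semitone, so C3 + 8 = A♭.
(Equivalently spelled G♯.)

A♭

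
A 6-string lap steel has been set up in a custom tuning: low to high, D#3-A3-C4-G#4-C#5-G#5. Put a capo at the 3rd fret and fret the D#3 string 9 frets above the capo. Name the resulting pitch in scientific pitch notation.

The capo raises the open D#3 by 3 semitones to F#3; fretting 9 more gives D#3 + 3 + 9 = D#3 + 12 semitones = D#4.
(Also written Eb.)

D#4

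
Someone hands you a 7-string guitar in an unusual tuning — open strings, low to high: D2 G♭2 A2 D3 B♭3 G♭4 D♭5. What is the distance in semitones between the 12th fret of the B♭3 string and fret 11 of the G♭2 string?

17 semitones

B♭3 at fret 12 → B♭4 (MIDI 70); G♭2 at fret 11 → F3 (MIDI 53).
70 − 53 = 17, so the two pitches are 17 semitones apart, with B♭4 the higher.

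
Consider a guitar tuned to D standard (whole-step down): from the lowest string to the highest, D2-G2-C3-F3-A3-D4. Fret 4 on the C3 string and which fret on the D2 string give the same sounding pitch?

C3 at fret 4 is C3 + 4 semitones = E3.
The open D2 string is 10 semitones below the open C3, so the same pitch on the D2 string lies at fret 4 + 10 = 14.

14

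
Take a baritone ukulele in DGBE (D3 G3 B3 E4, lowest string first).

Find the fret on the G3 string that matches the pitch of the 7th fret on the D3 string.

Fret 7 on D3 is MIDI 50 + 7 = 57 (A3). On the G3 string (open MIDI 55), that pitch is 57 − 55 = fret 2.

2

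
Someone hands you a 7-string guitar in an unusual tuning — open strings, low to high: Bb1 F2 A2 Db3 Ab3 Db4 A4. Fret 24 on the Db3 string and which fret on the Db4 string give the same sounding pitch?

Db3 at fret 24 is Db3 + 24 semitones = Db5.
The open Db4 string is 12 semitones above the open Db3, so the same pitch on the Db4 string lies at fret 24 − 12 = 12.

12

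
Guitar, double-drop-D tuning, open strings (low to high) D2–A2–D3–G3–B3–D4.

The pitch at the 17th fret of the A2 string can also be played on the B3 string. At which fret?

3

A2 at fret 17 is A2 + 17 semitones = D4.
The open B3 string is 14 semitones above the open A2, so the same pitch on the B3 string lies at fret 17 − 14 = 3.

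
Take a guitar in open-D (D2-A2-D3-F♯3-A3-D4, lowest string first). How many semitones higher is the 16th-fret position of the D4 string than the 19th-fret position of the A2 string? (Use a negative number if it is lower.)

D4 at fret 16 → F♯5 (MIDI 78); A2 at fret 19 → E4 (MIDI 64).
78 − 64 = 14, so the two pitches are 14 semitones apart.

14 semitones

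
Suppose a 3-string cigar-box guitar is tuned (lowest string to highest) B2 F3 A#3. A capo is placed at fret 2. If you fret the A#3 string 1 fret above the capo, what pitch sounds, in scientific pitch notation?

The capo raises the open A#3 by 2 semitones to C4; fretting 1 more gives A#3 + 2 + 1 = A#3 + 3 semitones = C#4.

C#4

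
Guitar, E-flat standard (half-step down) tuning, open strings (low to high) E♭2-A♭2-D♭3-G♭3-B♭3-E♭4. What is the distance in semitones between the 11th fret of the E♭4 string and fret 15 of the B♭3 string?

1 semitone

E♭4 at fret 11 → D5 (MIDI 74); B♭3 at fret 15 → D♭5 (MIDI 73).
74 − 73 = 1, so the two pitches are 1 semitone apart, with D5 the higher.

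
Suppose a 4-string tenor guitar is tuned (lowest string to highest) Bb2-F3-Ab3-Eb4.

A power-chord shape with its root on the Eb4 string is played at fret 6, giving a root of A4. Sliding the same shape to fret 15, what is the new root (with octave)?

Moving from fret 6 to fret 15 shifts the root by 9 semitones.
A4 up 9 semitones is Gb5.

Gb5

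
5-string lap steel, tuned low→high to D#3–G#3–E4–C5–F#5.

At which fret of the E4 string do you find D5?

D5 is 10 semitones above the open E4 (E–F–F#–G–…–C–C#–D), so it sits at fret 10.

10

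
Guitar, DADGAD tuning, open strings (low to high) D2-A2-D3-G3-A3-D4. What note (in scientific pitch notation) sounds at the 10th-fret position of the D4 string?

C5

D4 is MIDI 62. Adding 10 gives 72, which is C5.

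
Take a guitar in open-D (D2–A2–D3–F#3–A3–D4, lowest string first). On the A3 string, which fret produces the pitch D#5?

D#5 is 18 semitones above the open A3 (A–A#–B–C–…–C#–D–D#), so it sits at fret 18.

18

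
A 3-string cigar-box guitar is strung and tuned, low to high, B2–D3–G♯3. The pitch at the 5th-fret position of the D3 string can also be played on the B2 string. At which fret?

8

D3 at fret 5 is D3 + 5 semitones = G3.
The open B2 string is 3 semitones below the open D3, so the same pitch on the B2 string lies at fret 5 + 3 = 8.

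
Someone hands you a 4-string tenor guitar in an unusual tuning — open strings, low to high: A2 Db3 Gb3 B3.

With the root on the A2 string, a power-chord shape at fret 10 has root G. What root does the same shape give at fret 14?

B

Moving from fret 10 to fret 14 shifts the root by 4 semitones.
G up 4 semitones is B.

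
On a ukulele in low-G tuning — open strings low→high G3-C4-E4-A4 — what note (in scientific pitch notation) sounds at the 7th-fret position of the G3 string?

D4

G3 is MIDI 55. Adding 7 gives 62, which is D4.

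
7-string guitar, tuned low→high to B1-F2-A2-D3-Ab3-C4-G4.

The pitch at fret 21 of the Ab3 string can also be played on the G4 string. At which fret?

Ab3 at fret 21 is Ab3 + 21 semitones = F5.
The open G4 string is 11 semitones above the open Ab3, so the same pitch on the G4 string lies at fret 21 − 11 = 10.

10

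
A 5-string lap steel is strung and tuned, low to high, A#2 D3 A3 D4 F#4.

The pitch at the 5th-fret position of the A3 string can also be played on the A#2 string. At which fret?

16

A3 at fret 5 is A3 + 5 semitones = D4.
The open A#2 string is 11 semitones below the open A3, so the same pitch on the A#2 string lies at fret 5 + 11 = 16.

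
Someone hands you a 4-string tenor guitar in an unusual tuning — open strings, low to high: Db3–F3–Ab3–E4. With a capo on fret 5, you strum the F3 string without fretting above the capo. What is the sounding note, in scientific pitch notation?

The capo raises the open F3 by 5 semitones to Bb3; fretting 0 more gives F3 + 5 + 0 = F3 + 5 semitones = Bb3.

Bb3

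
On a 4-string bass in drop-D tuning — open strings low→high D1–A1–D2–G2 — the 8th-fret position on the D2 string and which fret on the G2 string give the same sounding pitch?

3

D2 at fret 8 is D2 + 8 semitones = A#2.
The open G2 string is 5 semitones above the open D2, so the same pitch on the G2 string lies at fret 8 − 5 = 3.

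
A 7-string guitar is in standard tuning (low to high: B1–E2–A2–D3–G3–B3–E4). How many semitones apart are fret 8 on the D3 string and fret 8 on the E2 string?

D3 at fret 8 → A#3 (MIDI 58); E2 at fret 8 → C3 (MIDI 48).
58 − 48 = 10, so the two pitches are 10 semitones apart, with A#3 the higher.

10 semitones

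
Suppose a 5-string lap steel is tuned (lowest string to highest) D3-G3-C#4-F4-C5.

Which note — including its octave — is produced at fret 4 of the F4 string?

The open F4 string plus 4 semitones: F–F#–G–G#–A.
No B→C boundary is crossed, so the octave stays at 4.

A4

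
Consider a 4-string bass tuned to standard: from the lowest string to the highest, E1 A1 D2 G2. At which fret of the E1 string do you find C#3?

21

C#3 is 21 semitones above the open E1 (E–F–F#–G–…–B–C–C#), so it sits at fret 21.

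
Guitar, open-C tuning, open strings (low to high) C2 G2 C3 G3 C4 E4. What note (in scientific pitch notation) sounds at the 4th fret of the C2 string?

The open C2 string plus 4 semitones: C–C#–D–D#–E.
No B→C boundary is crossed, so the octave stays at 2.

E2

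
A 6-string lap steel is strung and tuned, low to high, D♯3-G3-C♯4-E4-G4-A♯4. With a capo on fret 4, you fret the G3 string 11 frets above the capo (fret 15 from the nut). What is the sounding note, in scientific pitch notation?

A♯4

The capo raises the open G3 by 4 semitones to B3; fretting 11 more gives G3 + 4 + 11 = G3 + 15 semitones = A♯4.
(Also written B♭.)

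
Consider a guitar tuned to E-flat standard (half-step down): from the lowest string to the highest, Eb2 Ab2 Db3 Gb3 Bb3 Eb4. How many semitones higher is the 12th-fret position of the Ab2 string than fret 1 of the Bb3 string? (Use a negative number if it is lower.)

Ab2 at fret 12 → Ab3 (MIDI 56); Bb3 at fret 1 → B3 (MIDI 59).
56 − 59 = -3, so the two pitches are 3 semitones apart.

-3 semitones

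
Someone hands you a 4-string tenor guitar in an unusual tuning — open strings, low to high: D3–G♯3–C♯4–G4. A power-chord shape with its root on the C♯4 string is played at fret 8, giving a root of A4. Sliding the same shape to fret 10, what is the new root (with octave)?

B4

Moving from fret 8 to fret 10 shifts the root by 2 semitones.
A4 up 2 semitones is B4.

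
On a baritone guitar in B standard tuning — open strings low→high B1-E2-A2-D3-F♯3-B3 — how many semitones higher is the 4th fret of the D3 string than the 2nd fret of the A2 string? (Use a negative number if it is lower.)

D3 at fret 4 → F♯3 (MIDI 54); A2 at fret 2 → B2 (MIDI 47).
54 − 47 = 7, so the two pitches are 7 semitones apart.

7 semitones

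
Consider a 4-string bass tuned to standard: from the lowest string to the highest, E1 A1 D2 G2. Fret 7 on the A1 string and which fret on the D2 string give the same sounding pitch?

Fret 7 on A1 is MIDI 33 + 7 = 40 (E2). On the D2 string (open MIDI 38), that pitch is 40 − 38 = fret 2.

2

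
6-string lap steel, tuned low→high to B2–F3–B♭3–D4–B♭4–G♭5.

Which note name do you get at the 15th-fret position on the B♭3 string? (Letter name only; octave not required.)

D♭

B♭3 is MIDI 58. Adding 15 gives 73; 73 mod 12 = 1, i.e. D♭.
(Equivalently spelled C♯.)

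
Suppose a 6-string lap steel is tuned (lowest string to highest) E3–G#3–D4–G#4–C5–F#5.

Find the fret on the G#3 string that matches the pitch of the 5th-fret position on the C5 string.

Fret 5 on C5 is MIDI 72 + 5 = 77 (F5). On the G#3 string (open MIDI 56), that pitch is 77 − 56 = fret 21.

21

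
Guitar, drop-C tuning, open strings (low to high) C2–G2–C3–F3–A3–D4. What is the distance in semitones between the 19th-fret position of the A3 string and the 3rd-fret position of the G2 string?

30 semitones

A3 at fret 19 → E5 (MIDI 76); G2 at fret 3 → A#2 (MIDI 46).
76 − 46 = 30, so the two pitches are 30 semitones apart, with E5 the higher.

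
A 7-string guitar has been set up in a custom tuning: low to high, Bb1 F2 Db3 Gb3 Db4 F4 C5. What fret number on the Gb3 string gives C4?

C4 is 6 semitones above the open Gb3 (Gb–G–Ab–A–Bb–B–C), so it sits at fret 6.

6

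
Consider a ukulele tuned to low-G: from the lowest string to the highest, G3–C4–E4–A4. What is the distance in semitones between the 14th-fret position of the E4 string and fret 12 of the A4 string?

E4 at fret 14 → F#5 (MIDI 78); A4 at fret 12 → A5 (MIDI 81).
78 − 81 = -3, so the two pitches are 3 semitones apart, with A5 the higher.

3 semitones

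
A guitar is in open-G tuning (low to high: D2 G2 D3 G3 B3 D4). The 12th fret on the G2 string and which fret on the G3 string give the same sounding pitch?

G2 at fret 12 is G2 + 12 semitones = G3.
The open G3 string is 12 semitones above the open G2, so the same pitch on the G3 string lies at fret 12 − 12 = 0.

0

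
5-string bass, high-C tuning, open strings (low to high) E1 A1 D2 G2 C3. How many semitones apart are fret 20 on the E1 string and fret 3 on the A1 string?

E1 at fret 20 → C3 (MIDI 48); A1 at fret 3 → C2 (MIDI 36).
48 − 36 = 12, so the two pitches are 12 semitones apart, with C3 the higher.

12 semitones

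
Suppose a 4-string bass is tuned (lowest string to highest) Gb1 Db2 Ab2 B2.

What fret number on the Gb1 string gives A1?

3

A1 is 3 semitones above the open Gb1 (Gb–G–Ab–A), so it sits at fret 3.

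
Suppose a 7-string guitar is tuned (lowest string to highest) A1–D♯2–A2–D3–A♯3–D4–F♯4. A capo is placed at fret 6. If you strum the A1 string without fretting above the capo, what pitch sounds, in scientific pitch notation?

D♯2

The capo raises the open A1 by 6 semitones to D♯2; fretting 0 more gives A1 + 6 + 0 = A1 + 6 semitones = D♯2.
(Also written E♭.)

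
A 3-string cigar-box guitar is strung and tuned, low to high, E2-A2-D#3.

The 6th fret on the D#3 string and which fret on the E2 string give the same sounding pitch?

Fret 6 on D#3 is MIDI 51 + 6 = 57 (A3). On the E2 string (open MIDI 40), that pitch is 57 − 40 = fret 17.

17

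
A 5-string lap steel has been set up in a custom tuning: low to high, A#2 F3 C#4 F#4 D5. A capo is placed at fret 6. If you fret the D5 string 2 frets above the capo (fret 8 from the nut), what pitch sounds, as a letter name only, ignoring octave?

The capo raises the open D5 by 6 semitones to G#5; fretting 2 more gives D5 + 6 + 2 = D5 + 8 semitones, landing on A#.
(Also written Bb.)

A#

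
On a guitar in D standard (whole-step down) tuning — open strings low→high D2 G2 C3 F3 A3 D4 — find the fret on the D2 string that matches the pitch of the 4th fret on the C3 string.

14

C3 at fret 4 is C3 + 4 semitones = E3.
The open D2 string is 10 semitones below the open C3, so the same pitch on the D2 string lies at fret 4 + 10 = 14.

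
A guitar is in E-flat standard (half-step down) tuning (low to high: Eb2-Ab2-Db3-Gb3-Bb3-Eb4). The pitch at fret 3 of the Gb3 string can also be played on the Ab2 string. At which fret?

Fret 3 on Gb3 is MIDI 54 + 3 = 57 (A3). On the Ab2 string (open MIDI 44), that pitch is 57 − 44 = fret 13.

13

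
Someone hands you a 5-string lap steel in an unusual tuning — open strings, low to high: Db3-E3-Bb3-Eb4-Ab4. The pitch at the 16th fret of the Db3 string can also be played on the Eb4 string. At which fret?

2

Db3 at fret 16 is Db3 + 16 semitones = F4.
The open Eb4 string is 14 semitones above the open Db3, so the same pitch on the Eb4 string lies at fret 16 − 14 = 2.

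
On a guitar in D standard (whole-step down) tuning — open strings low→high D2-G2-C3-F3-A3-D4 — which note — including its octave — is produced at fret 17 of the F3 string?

Each fret is one semitone, so F3 + 17 = A#4.
(Equivalently spelled Bb4.)

A#4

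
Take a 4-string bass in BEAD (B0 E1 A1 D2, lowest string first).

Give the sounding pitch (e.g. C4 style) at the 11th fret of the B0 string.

A#1

Each fret is one semitone, so B0 + 11 = A#1.
(Equivalently spelled Bb1.)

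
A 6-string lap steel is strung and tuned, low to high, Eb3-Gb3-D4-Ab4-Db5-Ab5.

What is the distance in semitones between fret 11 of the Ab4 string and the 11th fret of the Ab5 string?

12 semitones

Ab4 at fret 11 → G5 (MIDI 79); Ab5 at fret 11 → G6 (MIDI 91).
79 − 91 = -12, so the two pitches are 12 semitones apart, with G6 the higher.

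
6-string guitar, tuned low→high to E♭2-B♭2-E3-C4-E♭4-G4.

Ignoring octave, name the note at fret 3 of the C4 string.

E♭

The open C4 string plus 3 semitones: C–Db–D–Eb.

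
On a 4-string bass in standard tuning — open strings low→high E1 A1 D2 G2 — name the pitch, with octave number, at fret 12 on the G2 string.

The open G2 string plus 12 semitones: G–G#–A–A#–…–F–F#–G.
The walk passes from B into C once, so the octave number goes from 2 to 3.

G3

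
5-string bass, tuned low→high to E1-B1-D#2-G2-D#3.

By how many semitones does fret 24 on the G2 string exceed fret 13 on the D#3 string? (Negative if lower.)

G2 at fret 24 → G4 (MIDI 67); D#3 at fret 13 → E4 (MIDI 64).
67 − 64 = 3, so the two pitches are 3 semitones apart.

3 semitones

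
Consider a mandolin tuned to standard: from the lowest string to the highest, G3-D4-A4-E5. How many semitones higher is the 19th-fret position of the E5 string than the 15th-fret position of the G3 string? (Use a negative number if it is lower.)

E5 at fret 19 → B6 (MIDI 95); G3 at fret 15 → A#4 (MIDI 70).
95 − 70 = 25, so the two pitches are 25 semitones apart.

25 semitones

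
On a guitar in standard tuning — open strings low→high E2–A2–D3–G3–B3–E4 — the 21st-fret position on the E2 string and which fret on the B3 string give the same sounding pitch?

E2 at fret 21 is E2 + 21 semitones = C#4.
The open B3 string is 19 semitones above the open E2, so the same pitch on the B3 string lies at fret 21 − 19 = 2.

2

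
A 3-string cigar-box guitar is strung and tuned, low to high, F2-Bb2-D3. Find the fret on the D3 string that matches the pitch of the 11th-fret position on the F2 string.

Fret 11 on F2 is MIDI 41 + 11 = 52 (E3). On the D3 string (open MIDI 50), that pitch is 52 − 50 = fret 2.

2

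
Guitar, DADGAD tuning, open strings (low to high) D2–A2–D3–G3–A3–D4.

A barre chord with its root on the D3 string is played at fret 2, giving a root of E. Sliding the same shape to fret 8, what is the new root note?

A♯

Moving from fret 2 to fret 8 shifts the root by 6 semitones.
E up 6 semitones is A♯.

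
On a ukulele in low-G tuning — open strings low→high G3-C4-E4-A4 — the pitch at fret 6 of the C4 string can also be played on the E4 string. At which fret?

C4 at fret 6 is C4 + 6 semitones = F♯4.
The open E4 string is 4 semitones above the open C4, so the same pitch on the E4 string lies at fret 6 − 4 = 2.

2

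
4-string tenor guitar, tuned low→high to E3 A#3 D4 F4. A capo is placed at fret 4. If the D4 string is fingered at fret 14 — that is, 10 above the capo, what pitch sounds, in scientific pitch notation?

The capo raises the open D4 by 4 semitones to F#4; fretting 10 more gives D4 + 4 + 10 = D4 + 14 semitones = E5.

E5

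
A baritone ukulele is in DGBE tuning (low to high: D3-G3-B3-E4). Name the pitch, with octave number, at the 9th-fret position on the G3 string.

The open G3 string plus 9 semitones: G–G#–A–A#–B–C–C#–D–D#–E.
The walk passes from B into C once, so the octave number goes from 3 to 4.

E4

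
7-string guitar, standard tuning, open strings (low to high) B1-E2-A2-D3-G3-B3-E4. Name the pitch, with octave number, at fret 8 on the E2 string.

Each fret is one semitone, so E2 + 8 = C3.

C3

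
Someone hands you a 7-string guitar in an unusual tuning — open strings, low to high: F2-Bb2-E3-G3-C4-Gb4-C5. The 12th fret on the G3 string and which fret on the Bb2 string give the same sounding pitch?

G3 at fret 12 is G3 + 12 semitones = G4.
The open Bb2 string is 9 semitones below the open G3, so the same pitch on the Bb2 string lies at fret 12 + 9 = 21.

21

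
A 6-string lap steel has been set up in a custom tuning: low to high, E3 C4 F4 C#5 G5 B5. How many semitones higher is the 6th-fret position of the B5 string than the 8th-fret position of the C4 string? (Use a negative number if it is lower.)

21 semitones

B5 at fret 6 → F6 (MIDI 89); C4 at fret 8 → G#4 (MIDI 68).
89 − 68 = 21, so the two pitches are 21 semitones apart.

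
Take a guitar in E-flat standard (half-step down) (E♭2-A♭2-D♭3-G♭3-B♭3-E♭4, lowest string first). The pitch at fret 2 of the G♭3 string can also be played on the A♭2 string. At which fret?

12

Fret 2 on G♭3 is MIDI 54 + 2 = 56 (A♭3). On the A♭2 string (open MIDI 44), that pitch is 56 − 44 = fret 12.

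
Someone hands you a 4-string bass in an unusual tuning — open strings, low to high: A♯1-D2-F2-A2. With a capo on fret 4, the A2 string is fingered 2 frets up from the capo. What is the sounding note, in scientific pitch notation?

The capo raises the open A2 by 4 semitones to C♯3; fretting 2 more gives A2 + 4 + 2 = A2 + 6 semitones = D♯3.

D♯3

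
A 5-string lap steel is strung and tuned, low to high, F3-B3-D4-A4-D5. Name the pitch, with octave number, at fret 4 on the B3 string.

B3 is MIDI 59. Adding 4 gives 63, which is D#4.

D#4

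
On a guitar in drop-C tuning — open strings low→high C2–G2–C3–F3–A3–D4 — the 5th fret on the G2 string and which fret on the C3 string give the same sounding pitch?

G2 at fret 5 is G2 + 5 semitones = C3.
The open C3 string is 5 semitones above the open G2, so the same pitch on the C3 string lies at fret 5 − 5 = 0.

0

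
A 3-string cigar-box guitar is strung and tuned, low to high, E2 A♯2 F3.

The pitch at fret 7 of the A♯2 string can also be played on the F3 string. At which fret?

Fret 7 on A♯2 is MIDI 46 + 7 = 53 (F3). On the F3 string (open MIDI 53), that pitch is 53 − 53 = fret 0.

0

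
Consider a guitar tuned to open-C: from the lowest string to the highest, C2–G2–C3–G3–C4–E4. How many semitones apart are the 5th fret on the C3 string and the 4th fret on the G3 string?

C3 at fret 5 → F3 (MIDI 53); G3 at fret 4 → B3 (MIDI 59).
53 − 59 = -6, so the two pitches are 6 semitones apart, with B3 the higher.

6 semitones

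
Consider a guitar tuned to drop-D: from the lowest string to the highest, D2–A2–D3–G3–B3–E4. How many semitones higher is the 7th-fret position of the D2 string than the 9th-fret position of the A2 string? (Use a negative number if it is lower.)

-9 semitones

D2 at fret 7 → A2 (MIDI 45); A2 at fret 9 → F#3 (MIDI 54).
45 − 54 = -9, so the two pitches are 9 semitones apart.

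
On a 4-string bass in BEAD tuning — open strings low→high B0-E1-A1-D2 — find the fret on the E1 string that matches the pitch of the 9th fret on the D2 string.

Fret 9 on D2 is MIDI 38 + 9 = 47 (B2). On the E1 string (open MIDI 28), that pitch is 47 − 28 = fret 19.

19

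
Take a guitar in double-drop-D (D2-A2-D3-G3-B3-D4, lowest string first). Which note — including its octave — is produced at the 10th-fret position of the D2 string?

Each fret is one semitone, so D2 + 10 = C3.

C3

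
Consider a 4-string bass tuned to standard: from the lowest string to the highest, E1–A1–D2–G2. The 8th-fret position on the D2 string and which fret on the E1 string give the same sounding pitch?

Fret 8 on D2 is MIDI 38 + 8 = 46 (A#2). On the E1 string (open MIDI 28), that pitch is 46 − 28 = fret 18.

18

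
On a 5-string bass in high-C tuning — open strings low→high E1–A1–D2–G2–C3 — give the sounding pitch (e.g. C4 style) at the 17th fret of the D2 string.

G3

D2 is MIDI 38. Adding 17 gives 55, which is G3.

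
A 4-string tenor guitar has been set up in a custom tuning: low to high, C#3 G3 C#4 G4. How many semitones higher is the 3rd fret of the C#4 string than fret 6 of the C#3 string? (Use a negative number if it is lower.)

9 semitones

C#4 at fret 3 → E4 (MIDI 64); C#3 at fret 6 → G3 (MIDI 55).
64 − 55 = 9, so the two pitches are 9 semitones apart.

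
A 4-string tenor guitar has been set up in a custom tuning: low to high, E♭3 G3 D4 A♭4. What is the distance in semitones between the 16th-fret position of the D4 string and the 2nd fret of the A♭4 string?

8 semitones

D4 at fret 16 → G♭5 (MIDI 78); A♭4 at fret 2 → B♭4 (MIDI 70).
78 − 70 = 8, so the two pitches are 8 semitones apart, with G♭5 the higher.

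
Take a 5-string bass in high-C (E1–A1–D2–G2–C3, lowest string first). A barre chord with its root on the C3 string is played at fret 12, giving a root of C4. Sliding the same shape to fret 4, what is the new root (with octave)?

Moving from fret 12 to fret 4 shifts the root by -8 semitones.
C4 down 8 semitones is E3.

E3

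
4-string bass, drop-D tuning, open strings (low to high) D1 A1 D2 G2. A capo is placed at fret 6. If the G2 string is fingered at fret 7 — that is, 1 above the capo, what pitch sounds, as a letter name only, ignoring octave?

The capo raises the open G2 by 6 semitones to C#3; fretting 1 more gives G2 + 6 + 1 = G2 + 7 semitones, landing on D.

D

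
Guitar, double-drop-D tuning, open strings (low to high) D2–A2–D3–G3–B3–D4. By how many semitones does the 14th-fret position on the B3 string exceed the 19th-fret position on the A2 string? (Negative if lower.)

9 semitones

B3 at fret 14 → C♯5 (MIDI 73); A2 at fret 19 → E4 (MIDI 64).
73 − 64 = 9, so the two pitches are 9 semitones apart.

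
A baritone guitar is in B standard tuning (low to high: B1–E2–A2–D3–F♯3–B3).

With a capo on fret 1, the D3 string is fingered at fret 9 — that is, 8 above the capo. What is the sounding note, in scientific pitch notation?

The capo raises the open D3 by 1 semitone to D♯3; fretting 8 more gives D3 + 1 + 8 = D3 + 9 semitones = B3.

B3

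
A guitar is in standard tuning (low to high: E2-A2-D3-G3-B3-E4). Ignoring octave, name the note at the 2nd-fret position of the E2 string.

Each fret is one semitone, so E2 + 2 = F#.
(Equivalently spelled Gb.)

F#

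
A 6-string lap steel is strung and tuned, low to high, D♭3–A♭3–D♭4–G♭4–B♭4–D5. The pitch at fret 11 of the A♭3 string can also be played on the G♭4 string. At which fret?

Fret 11 on A♭3 is MIDI 56 + 11 = 67 (G4). On the G♭4 string (open MIDI 66), that pitch is 67 − 66 = fret 1.

1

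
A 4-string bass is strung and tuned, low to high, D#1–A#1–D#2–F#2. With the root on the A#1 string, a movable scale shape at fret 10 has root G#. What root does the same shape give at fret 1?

B

Moving from fret 10 to fret 1 shifts the root by -9 semitones.
G# down 9 semitones is B.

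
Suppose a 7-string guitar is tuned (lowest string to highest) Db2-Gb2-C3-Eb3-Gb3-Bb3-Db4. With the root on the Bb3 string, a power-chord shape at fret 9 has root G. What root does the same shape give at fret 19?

F

Moving from fret 9 to fret 19 shifts the root by 10 semitones.
G up 10 semitones is F.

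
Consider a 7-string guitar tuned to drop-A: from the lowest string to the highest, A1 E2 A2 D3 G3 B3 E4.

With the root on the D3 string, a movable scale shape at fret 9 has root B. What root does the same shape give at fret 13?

D♯

Moving from fret 9 to fret 13 shifts the root by 4 semitones.
B up 4 semitones is D♯.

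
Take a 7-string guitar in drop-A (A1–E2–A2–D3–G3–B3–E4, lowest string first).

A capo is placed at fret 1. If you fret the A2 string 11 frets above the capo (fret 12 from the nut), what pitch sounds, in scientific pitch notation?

The capo raises the open A2 by 1 semitone to A#2; fretting 11 more gives A2 + 1 + 11 = A2 + 12 semitones = A3.

A3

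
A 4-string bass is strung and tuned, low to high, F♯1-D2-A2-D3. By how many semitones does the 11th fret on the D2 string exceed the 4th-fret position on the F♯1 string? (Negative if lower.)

15 semitones

D2 at fret 11 → C♯3 (MIDI 49); F♯1 at fret 4 → A♯1 (MIDI 34).
49 − 34 = 15, so the two pitches are 15 semitones apart.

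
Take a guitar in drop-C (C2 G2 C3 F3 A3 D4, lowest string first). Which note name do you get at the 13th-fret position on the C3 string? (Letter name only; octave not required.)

Each fret is one semitone, so C3 + 13 = C#.
(Equivalently spelled Db.)

C#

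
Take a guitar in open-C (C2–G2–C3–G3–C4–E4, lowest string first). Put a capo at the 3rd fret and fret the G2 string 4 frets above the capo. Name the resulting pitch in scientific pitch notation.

The capo raises the open G2 by 3 semitones to A♯2; fretting 4 more gives G2 + 3 + 4 = G2 + 7 semitones = D3.

D3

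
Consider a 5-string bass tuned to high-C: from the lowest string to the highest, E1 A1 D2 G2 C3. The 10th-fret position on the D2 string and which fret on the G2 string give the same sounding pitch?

Fret 10 on D2 is MIDI 38 + 10 = 48 (C3). On the G2 string (open MIDI 43), that pitch is 48 − 43 = fret 5.

5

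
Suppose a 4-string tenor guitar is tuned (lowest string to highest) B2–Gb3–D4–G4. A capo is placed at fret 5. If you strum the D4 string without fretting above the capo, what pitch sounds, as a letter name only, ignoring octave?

The capo raises the open D4 by 5 semitones to G4; fretting 0 more gives D4 + 5 + 0 = D4 + 5 semitones, landing on G.

G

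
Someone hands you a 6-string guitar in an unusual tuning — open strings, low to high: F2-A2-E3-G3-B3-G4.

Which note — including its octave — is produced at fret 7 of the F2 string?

C3

Each fret is one semitone, so F2 + 7 = C3.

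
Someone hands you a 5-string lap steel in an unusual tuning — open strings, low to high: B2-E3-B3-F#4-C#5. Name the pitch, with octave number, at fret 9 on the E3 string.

Each fret is one semitone, so E3 + 9 = C#4.

C#4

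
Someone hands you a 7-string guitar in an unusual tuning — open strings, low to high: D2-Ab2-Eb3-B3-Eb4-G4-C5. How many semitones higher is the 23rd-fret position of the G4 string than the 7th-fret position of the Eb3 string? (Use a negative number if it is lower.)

G4 at fret 23 → Gb6 (MIDI 90); Eb3 at fret 7 → Bb3 (MIDI 58).
90 − 58 = 32, so the two pitches are 32 semitones apart.

32 semitones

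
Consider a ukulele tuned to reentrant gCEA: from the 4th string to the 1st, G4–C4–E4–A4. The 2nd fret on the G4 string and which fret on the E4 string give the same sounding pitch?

G4 at fret 2 is G4 + 2 semitones = A4.
The open E4 string is 3 semitones below the open G4, so the same pitch on the E4 string lies at fret 2 + 3 = 5.

5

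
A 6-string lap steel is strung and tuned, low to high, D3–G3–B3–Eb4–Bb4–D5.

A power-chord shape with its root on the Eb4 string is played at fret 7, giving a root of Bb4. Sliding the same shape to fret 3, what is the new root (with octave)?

Gb4

Moving from fret 7 to fret 3 shifts the root by -4 semitones.
Bb4 down 4 semitones is Gb4.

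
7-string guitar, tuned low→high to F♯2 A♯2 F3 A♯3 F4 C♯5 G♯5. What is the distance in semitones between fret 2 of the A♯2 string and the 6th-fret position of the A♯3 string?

16 semitones

A♯2 at fret 2 → C3 (MIDI 48); A♯3 at fret 6 → E4 (MIDI 64).
48 − 64 = -16, so the two pitches are 16 semitones apart, with E4 the higher.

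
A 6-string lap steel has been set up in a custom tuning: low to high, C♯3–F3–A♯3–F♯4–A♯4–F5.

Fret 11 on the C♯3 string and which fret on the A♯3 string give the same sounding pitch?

2

C♯3 at fret 11 is C♯3 + 11 semitones = C4.
The open A♯3 string is 9 semitones above the open C♯3, so the same pitch on the A♯3 string lies at fret 11 − 9 = 2.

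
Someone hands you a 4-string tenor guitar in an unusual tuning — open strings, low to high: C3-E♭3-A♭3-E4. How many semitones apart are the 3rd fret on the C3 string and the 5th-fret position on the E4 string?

18 semitones

C3 at fret 3 → E♭3 (MIDI 51); E4 at fret 5 → A4 (MIDI 69).
51 − 69 = -18, so the two pitches are 18 semitones apart, with A4 the higher.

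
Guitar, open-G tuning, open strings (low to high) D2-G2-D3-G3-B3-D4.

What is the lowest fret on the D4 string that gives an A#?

8

From D4, count semitones up the chromatic scale until reaching A#: D–D#–E–F–F#–G–G#–A–A# — 8 steps.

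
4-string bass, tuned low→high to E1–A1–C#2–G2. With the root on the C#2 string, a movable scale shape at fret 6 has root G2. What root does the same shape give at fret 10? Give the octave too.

Moving from fret 6 to fret 10 shifts the root by 4 semitones.
G2 up 4 semitones is B2.

B2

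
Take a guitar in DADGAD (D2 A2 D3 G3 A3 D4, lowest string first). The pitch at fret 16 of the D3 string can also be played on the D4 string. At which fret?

Fret 16 on D3 is MIDI 50 + 16 = 66 (F♯4). On the D4 string (open MIDI 62), that pitch is 66 − 62 = fret 4.

4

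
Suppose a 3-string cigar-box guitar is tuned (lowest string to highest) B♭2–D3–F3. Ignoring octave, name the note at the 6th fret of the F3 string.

Each fret is one semitone, so F3 + 6 = B.

B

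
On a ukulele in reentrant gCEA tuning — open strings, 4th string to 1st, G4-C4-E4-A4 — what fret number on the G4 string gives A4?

A4 is 2 semitones above the open G4 (G–G#–A), so it sits at fret 2.

2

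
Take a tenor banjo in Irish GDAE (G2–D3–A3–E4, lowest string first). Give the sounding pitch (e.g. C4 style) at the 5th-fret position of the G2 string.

The open G2 string plus 5 semitones: G–G#–A–A#–B–C.
The walk passes from B into C once, so the octave number goes from 2 to 3.

C3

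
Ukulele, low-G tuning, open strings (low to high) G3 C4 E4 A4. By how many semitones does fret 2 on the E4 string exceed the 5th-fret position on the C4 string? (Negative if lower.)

E4 at fret 2 → F#4 (MIDI 66); C4 at fret 5 → F4 (MIDI 65).
66 − 65 = 1, so the two pitches are 1 semitone apart.

1 semitone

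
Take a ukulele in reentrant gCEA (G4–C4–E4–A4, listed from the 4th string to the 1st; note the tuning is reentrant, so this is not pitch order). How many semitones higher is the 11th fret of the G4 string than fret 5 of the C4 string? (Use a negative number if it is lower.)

G4 at fret 11 → F#5 (MIDI 78); C4 at fret 5 → F4 (MIDI 65).
78 − 65 = 13, so the two pitches are 13 semitones apart.

13 semitones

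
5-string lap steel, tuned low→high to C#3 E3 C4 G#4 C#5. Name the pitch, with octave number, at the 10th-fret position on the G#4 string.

F#5

The open G#4 string plus 10 semitones: G#–A–A#–B–…–E–F–F#.
The walk passes from B into C once, so the octave number goes from 4 to 5.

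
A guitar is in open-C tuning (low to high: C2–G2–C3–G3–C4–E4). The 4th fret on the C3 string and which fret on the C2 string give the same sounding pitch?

16

Fret 4 on C3 is MIDI 48 + 4 = 52 (E3). On the C2 string (open MIDI 36), that pitch is 52 − 36 = fret 16.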